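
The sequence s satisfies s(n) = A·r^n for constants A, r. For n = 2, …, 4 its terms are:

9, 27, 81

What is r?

3

Consecutive ratio: 27/9 = 3, and 81/27 = 3, so r = 3.
Then A·3^2 = 9 gives A = 1, and s(n) = 1·3^n.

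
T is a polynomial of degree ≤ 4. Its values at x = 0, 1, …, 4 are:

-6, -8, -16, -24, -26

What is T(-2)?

First differences: -2, -8, -8, -2. Second differences: -6, 0, 6. Third differences: 6, 6.
Level-3 differences are constant, so T has degree 3.
Fitting a degree-3 polynomial gives T(x) = x³ - 6x² + 3x - 6.
Then T(-2) = -44.

-44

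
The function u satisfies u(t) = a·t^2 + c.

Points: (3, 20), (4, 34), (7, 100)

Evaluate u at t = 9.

164

From u(3) = 20 and u(4) = 34: 9a + c = 20 and 16a + c = 34.
Subtracting: 7a = 14, so a = 2; then c = 20 − 2·9 = 2.
So u(t) = 2t² + 2, and u(9) = 164.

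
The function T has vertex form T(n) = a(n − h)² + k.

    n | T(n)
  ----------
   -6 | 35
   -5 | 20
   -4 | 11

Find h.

-3

First differences -15, -9; second difference 6 = 2a, so a = 3.
Expanding, the n-coefficient is −2ah = -6h; matching it to the data gives h = -3, and then k = 8.
So T(n) = 3(n + 3)² + 8.
Hence h = -3.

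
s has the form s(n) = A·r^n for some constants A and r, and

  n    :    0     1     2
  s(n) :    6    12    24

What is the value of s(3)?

Consecutive ratio: 12/6 = 2, and 24/12 = 2, so r = 2.
Then A·2^0 = 6 gives A = 6, and s(n) = 6·2^n.
s(3) = 6·2^3 = 48.

48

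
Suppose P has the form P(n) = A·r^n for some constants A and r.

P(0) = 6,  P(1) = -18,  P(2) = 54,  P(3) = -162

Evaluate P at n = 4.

Consecutive ratio: -18/6 = -3, and 54/(-18) = -3, so r = -3.
Then A·(-3)^0 = 6 gives A = 6, and P(n) = 6·(-3)^n.
P(4) = 6·(-3)^4 = 486.

486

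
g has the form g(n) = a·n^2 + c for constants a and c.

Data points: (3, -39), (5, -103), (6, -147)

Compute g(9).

-327

From g(3) = -39 and g(5) = -103: 9a + c = -39 and 25a + c = -103.
Subtracting: 16a = -64, so a = -4; then c = -39 − (-4)·9 = -3.
So g(n) = -4n² − 3, and g(9) = -327.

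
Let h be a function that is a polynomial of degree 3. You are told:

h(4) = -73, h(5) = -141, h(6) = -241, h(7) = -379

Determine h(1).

-1

Write h(t) = at³ + bt² + ct + d; the 4 given values yield a linear system in the 4 coefficients.
Solving, h(t) = -t³ - t² + 2t - 1.
Then h(1) = -1.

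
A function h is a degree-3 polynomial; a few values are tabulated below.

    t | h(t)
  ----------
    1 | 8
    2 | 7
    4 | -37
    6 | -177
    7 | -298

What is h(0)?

3

Write h(t) = at³ + bt² + ct + d; the 5 given values yield a linear system in the 4 coefficients.
Solving, h(t) = -t³ + 6t + 3.
Then h(0) = 3.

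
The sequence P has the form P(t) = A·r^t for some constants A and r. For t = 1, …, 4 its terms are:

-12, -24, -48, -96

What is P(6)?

Consecutive ratio: -24/(-12) = 2, and -48/(-24) = 2, so r = 2.
Then A·2^1 = -12 gives A = -6, and P(t) = -6·2^t.
P(6) = -6·2^6 = -384.

-384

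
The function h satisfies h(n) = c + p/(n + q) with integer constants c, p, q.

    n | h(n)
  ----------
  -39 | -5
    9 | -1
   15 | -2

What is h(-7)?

-13

(h(n) − c)(n + q) = p for each data point; the three points give a linear system in c and q, then p follows.
Solving: c = -4, q = 3, p = 36, so h(n) = -4 + 36/(n + 3).
Then h(-7) = -4 + 36/(-4) = -13.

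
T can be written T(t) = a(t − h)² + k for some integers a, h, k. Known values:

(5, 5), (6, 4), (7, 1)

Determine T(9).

-11

First differences -1, -3; second difference -2 = 2a, so a = -1.
Expanding, the t-coefficient is −2ah = 2h; matching it to the data gives h = 5, and then k = 5.
So T(t) = -1(t − 5)² + 5.
T(9) = -1·4² + 5 = -11.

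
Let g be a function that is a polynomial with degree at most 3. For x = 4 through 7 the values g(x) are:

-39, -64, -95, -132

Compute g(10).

-279

Write g(x) = ax³ + bx² + cx + d; the 4 given values yield a linear system in the 4 coefficients.
Solving, the leading coefficient vanishes, and g(x) = -3x² + 2x + 1.
Then g(10) = -279.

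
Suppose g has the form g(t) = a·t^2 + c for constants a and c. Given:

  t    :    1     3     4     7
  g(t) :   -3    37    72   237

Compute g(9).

397

From g(1) = -3 and g(3) = 37: 1a + c = -3 and 9a + c = 37.
Subtracting: 8a = 40, so a = 5; then c = -3 − 5·1 = -8.
So g(t) = 5t² − 8, and g(9) = 397.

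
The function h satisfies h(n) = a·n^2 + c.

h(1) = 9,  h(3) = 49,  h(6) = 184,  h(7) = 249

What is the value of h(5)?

129

From h(1) = 9 and h(3) = 49: 1a + c = 9 and 9a + c = 49.
Subtracting: 8a = 40, so a = 5; then c = 9 − 5·1 = 4.
So h(n) = 5n² + 4, and h(5) = 129.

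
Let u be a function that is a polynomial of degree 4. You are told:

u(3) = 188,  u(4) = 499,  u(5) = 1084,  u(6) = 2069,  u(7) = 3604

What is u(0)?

Write u(x) = ax^4 + bx³ + cx² + dx + e; the 5 given values yield a linear system in the 5 coefficients.
Solving, u(x) = x^4 + 3x³ + 4x² - 3x - 1.
The constant term is u(0) = -1.

-1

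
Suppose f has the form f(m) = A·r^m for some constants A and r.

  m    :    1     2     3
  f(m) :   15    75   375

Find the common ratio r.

5

Consecutive ratio: 75/15 = 5, and 375/75 = 5, so r = 5.
Then A·5^1 = 15 gives A = 3, and f(m) = 3·5^m.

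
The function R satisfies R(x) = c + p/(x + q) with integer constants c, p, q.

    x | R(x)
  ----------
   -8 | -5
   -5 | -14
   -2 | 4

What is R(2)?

0

(R(x) − c)(x + q) = p for each data point; the three points give a linear system in c and q, then p follows.
Solving: c = -2, q = 4, p = 12, so R(x) = -2 + 12/(x + 4).
Then R(2) = -2 + 12/6 = 0.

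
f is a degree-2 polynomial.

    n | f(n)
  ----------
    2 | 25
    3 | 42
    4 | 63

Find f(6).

Write f(n) = an² + bn + c; the 3 given values yield a linear system in the 3 coefficients.
Solving, f(n) = 2n² + 7n + 3.
Then f(6) = 117.

117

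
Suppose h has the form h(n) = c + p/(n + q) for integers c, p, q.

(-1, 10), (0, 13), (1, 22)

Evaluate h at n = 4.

-5

(h(n) − c)(n + q) = p for each data point; the three points give a linear system in c and q, then p follows.
Solving: c = 4, q = -2, p = -18, so h(n) = 4 − 18/(n − 2).
Then h(4) = 4 − 18/2 = -5.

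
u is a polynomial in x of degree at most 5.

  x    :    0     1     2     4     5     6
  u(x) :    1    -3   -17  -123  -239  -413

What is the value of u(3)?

Write u(x) = ax^5 + bx^4 + cx³ + dx² + ex + p; the 6 given values yield a linear system in the 6 coefficients.
Solving, the top 2 coefficients vanish, and u(x) = -2x³ + x² - 3x + 1.
Then u(3) = -53.

-53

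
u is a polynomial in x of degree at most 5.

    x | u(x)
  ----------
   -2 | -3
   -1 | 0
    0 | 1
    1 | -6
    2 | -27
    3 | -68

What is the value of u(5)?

First differences: 3, 1, -7, -21, -41. Second differences: -2, -8, -14, -20. Third differences: -6, -6, -6.
Level-3 differences are constant, so u has degree 3.
Fitting a degree-3 polynomial gives u(x) = -x³ - 4x² - 2x + 1.
Then u(5) = -234.

-234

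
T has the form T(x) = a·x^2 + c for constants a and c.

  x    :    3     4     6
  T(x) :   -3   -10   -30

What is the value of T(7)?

From T(3) = -3 and T(4) = -10: 9a + c = -3 and 16a + c = -10.
Subtracting: 7a = -7, so a = -1; then c = -3 − (-1)·9 = 6.
So T(x) = -1x² + 6, and T(7) = -43.

-43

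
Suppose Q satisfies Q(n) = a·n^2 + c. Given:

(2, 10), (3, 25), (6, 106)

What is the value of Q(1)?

From Q(2) = 10 and Q(3) = 25: 4a + c = 10 and 9a + c = 25.
Subtracting: 5a = 15, so a = 3; then c = 10 − 3·4 = -2.
So Q(n) = 3n² − 2, and Q(1) = 1.

1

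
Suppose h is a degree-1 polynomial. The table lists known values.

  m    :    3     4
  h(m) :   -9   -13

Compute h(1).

-1

Write h(m) = am + b; the 2 given values yield a linear system in the 2 coefficients.
Solving, h(m) = -4m + 3.
Then h(1) = -1.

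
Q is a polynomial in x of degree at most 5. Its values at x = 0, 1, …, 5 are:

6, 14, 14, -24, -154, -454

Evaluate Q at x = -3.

-126

First differences: 8, 0, -38, -130, -300. Second differences: -8, -38, -92, -170. Third differences: -30, -54, -78. Fourth differences: -24, -24.
Level-4 differences are constant, so Q has degree 4.
Fitting a degree-4 polynomial gives Q(x) = -x^4 + x³ + 8x + 6.
Then Q(-3) = -126.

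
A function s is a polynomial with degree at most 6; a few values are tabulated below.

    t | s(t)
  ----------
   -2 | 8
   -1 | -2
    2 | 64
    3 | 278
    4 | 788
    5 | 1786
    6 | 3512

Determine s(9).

Write s(t) = at^6 + bt^5 + ct^4 + dt³ + et² + pt + q; the 7 given values yield a linear system in the 7 coefficients.
Solving, the top 2 coefficients vanish, and s(t) = 2t^4 + 4t³ + 2t² - 2t - 4.
Then s(9) = 16178.

16178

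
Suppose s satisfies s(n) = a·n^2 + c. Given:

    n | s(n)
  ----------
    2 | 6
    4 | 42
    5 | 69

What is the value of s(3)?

21

From s(2) = 6 and s(4) = 42: 4a + c = 6 and 16a + c = 42.
Subtracting: 12a = 36, so a = 3; then c = 6 − 3·4 = -6.
So s(n) = 3n² − 6, and s(3) = 21.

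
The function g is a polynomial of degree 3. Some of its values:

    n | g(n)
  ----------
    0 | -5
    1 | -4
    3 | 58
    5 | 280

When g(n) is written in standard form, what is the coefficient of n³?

Write g(n) = an³ + bn² + cn + d; the 4 given values yield a linear system in the 4 coefficients.
Solving, g(n) = 2n³ + 2n² - 3n - 5.
The coefficient of n³ is 2.

2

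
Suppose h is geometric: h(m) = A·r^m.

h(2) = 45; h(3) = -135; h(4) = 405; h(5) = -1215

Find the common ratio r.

Consecutive ratio: -135/45 = -3, and 405/(-135) = -3, so r = -3.
Then A·(-3)^2 = 45 gives A = 5, and h(m) = 5·(-3)^m.

-3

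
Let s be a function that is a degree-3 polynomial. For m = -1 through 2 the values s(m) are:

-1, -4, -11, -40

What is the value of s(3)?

-109

Write s(m) = am³ + bm² + cm + d; the 4 given values yield a linear system in the 4 coefficients.
Solving, s(m) = -3m³ - 2m² - 2m - 4.
Then s(3) = -109.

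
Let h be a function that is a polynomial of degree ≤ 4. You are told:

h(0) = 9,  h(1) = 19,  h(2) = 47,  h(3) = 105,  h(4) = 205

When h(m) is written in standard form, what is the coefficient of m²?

First differences: 10, 28, 58, 100. Second differences: 18, 30, 42. Third differences: 12, 12.
Level-3 differences are constant, so h has degree 3.
Fitting a degree-3 polynomial gives h(m) = 2m³ + 3m² + 5m + 9.
The coefficient of m² is 3.

3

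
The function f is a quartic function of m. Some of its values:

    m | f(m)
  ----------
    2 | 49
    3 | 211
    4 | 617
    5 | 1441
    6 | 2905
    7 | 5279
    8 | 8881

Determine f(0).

Write f(m) = am^4 + bm³ + cm² + dm + e; the 7 given values yield a linear system in the 5 coefficients.
Solving, f(m) = 2m^4 + m³ + 3m² - 2m + 1.
Then f(0) = 1.

1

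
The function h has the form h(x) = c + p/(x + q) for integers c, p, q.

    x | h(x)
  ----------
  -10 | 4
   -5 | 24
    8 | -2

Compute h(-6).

12

(h(x) − c)(x + q) = p for each data point; the three points give a linear system in c and q, then p follows.
Solving: c = 0, q = 4, p = -24, so h(x) = -24/(x + 4).
Then h(-6) = 0 − 24/(-2) = 12.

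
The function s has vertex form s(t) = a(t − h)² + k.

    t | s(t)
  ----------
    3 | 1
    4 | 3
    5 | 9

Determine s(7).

33

First differences 2, 6; second difference 4 = 2a, so a = 2.
Expanding, the t-coefficient is −2ah = -4h; matching it to the data gives h = 3, and then k = 1.
So s(t) = 2(t − 3)² + 1.
s(7) = 2·4² + 1 = 33.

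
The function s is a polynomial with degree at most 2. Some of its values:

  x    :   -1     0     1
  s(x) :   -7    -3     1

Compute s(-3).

-15

First differences: 4, 4.
Level-1 differences are constant, so s has degree 1.
Fitting a degree-1 polynomial gives s(x) = 4x - 3.
Then s(-3) = -15.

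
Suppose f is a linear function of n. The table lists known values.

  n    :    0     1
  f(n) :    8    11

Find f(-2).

2

Write f(n) = an + b; the 2 given values yield a linear system in the 2 coefficients.
Solving, f(n) = 3n + 8.
Then f(-2) = 2.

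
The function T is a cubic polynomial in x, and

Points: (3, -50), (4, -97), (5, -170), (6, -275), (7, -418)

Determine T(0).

-5

First differences: -47, -73, -105, -143. Second differences: -26, -32, -38. Third differences: -6, -6.
Level-3 differences are constant, so T has degree 3.
Fitting a degree-3 polynomial gives T(x) = -x³ - x² - 3x - 5.
Then T(0) = -5.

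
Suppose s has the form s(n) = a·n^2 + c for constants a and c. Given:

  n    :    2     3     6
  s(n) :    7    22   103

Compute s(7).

From s(2) = 7 and s(3) = 22: 4a + c = 7 and 9a + c = 22.
Subtracting: 5a = 15, so a = 3; then c = 7 − 3·4 = -5.
So s(n) = 3n² − 5, and s(7) = 142.

142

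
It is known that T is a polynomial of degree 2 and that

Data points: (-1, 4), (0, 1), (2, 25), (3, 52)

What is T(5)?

Write T(x) = ax² + bx + c; the 4 given values yield a linear system in the 3 coefficients.
Solving, T(x) = 5x² + 2x + 1.
Then T(5) = 136.

136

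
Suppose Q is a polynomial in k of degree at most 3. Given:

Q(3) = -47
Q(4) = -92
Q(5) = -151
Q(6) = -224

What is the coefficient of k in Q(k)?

First differences: -45, -59, -73. Second differences: -14, -14.
Level-2 differences are constant, so Q has degree 2.
Fitting a degree-2 polynomial gives Q(k) = -7k² + 4k + 4.
The coefficient of k is 4.

4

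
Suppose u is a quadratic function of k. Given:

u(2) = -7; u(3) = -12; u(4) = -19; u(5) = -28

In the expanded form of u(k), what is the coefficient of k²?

-1

First differences: -5, -7, -9. Second differences: -2, -2.
Level-2 differences are constant, so u has degree 2.
Fitting a degree-2 polynomial gives u(k) = -k² - 3.
The coefficient of k² is -1.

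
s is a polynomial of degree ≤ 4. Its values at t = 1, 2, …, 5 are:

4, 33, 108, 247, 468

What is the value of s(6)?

First differences: 29, 75, 139, 221. Second differences: 46, 64, 82. Third differences: 18, 18.
Level-3 differences are constant, so s has degree 3.
Extending the table by one column gives the next first difference 321, so s(6) = 468 + 321 = 789.

789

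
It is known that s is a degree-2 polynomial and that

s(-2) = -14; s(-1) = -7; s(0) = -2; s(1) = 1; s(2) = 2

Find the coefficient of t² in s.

First differences: 7, 5, 3, 1. Second differences: -2, -2, -2.
Level-2 differences are constant, so s has degree 2.
Fitting a degree-2 polynomial gives s(t) = -t² + 4t - 2.
The coefficient of t² is -1.

-1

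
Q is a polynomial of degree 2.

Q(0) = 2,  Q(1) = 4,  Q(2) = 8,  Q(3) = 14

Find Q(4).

First differences: 2, 4, 6. Second differences: 2, 2.
Level-2 differences are constant, so Q has degree 2.
Fitting a degree-2 polynomial gives Q(n) = n² + n + 2.
Then Q(4) = 22.

22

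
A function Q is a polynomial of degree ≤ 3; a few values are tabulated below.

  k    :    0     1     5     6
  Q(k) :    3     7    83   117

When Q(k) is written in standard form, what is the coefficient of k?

Write Q(k) = ak³ + bk² + ck + d; the 4 given values yield a linear system in the 4 coefficients.
Solving, the leading coefficient vanishes, and Q(k) = 3k² + k + 3.
The coefficient of k is 1.

1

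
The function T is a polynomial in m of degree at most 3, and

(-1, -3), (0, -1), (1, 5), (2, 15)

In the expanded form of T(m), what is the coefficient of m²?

Write T(m) = am³ + bm² + cm + d; the 4 given values yield a linear system in the 4 coefficients.
Solving, the leading coefficient vanishes, and T(m) = 2m² + 4m - 1.
The coefficient of m² is 2.

2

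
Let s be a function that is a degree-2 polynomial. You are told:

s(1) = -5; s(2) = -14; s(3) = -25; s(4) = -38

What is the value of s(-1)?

7

Write s(m) = am² + bm + c; the 4 given values yield a linear system in the 3 coefficients.
Solving, s(m) = -m² - 6m + 2.
Then s(-1) = 7.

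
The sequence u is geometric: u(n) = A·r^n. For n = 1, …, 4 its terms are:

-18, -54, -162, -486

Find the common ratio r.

3

Consecutive ratio: -54/(-18) = 3, and -162/(-54) = 3, so r = 3.
Then A·3^1 = -18 gives A = -6, and u(n) = -6·3^n.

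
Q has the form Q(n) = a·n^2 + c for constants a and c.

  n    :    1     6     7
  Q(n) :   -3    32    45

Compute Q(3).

From Q(1) = -3 and Q(6) = 32: 1a + c = -3 and 36a + c = 32.
Subtracting: 35a = 35, so a = 1; then c = -3 − 1·1 = -4.
So Q(n) = 1n² − 4, and Q(3) = 5.

5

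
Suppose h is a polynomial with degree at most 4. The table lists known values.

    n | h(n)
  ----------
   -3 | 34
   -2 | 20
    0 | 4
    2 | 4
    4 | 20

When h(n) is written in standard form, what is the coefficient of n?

Write h(n) = an^4 + bn³ + cn² + dn + e; the 5 given values yield a linear system in the 5 coefficients.
Solving, the top 2 coefficients vanish, and h(n) = 2n² - 4n + 4.
The coefficient of n is -4.

-4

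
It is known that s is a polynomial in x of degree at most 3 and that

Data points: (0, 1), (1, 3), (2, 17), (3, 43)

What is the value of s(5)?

First differences: 2, 14, 26. Second differences: 12, 12.
Level-2 differences are constant, so s has degree 2.
Fitting a degree-2 polynomial gives s(x) = 6x² - 4x + 1.
Then s(5) = 131.

131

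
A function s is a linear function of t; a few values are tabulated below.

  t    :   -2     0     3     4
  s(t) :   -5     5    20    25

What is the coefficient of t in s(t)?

5

Write s(t) = at + b; the 4 given values yield a linear system in the 2 coefficients.
Solving, s(t) = 5t + 5.
The coefficient of t is 5.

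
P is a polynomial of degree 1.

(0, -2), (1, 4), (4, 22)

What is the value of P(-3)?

-20

Write P(n) = an + b; the 3 given values yield a linear system in the 2 coefficients.
Solving, P(n) = 6n - 2.
Then P(-3) = -20.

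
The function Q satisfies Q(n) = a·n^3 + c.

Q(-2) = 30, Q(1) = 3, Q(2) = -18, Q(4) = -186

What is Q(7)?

From Q(-2) = 30 and Q(1) = 3: -8a + c = 30 and 1a + c = 3.
Subtracting: 9a = -27, so a = -3; then c = 30 − (-3)·(-8) = 6.
So Q(n) = -3n³ + 6, and Q(7) = -1023.

-1023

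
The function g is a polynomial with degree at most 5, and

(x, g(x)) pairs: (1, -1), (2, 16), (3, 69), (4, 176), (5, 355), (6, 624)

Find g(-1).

1

First differences: 17, 53, 107, 179, 269. Second differences: 36, 54, 72, 90. Third differences: 18, 18, 18.
Level-3 differences are constant, so g has degree 3.
Fitting a degree-3 polynomial gives g(x) = 3x³ - 4x.
Then g(-1) = 1.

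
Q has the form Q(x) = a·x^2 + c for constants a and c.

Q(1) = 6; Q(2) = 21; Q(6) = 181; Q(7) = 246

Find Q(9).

406

From Q(1) = 6 and Q(2) = 21: 1a + c = 6 and 4a + c = 21.
Subtracting: 3a = 15, so a = 5; then c = 6 − 5·1 = 1.
So Q(x) = 5x² + 1, and Q(9) = 406.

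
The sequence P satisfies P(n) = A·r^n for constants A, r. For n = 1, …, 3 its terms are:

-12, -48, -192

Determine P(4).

-768

Consecutive ratio: -48/(-12) = 4, and -192/(-48) = 4, so r = 4.
Then A·4^1 = -12 gives A = -3, and P(n) = -3·4^n.
P(4) = -3·4^4 = -768.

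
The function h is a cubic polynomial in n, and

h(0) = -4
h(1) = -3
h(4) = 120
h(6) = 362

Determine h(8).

Write h(n) = an³ + bn² + cn + d; the 4 given values yield a linear system in the 4 coefficients.
Solving, h(n) = n³ + 5n² - 5n - 4.
Then h(8) = 788.

788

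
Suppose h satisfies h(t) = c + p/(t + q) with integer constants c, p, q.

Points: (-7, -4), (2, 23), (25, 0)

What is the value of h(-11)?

(h(t) − c)(t + q) = p for each data point; the three points give a linear system in c and q, then p follows.
Solving: c = -1, q = -1, p = 24, so h(t) = -1 + 24/(t − 1).
Then h(-11) = -1 + 24/(-12) = -3.

-3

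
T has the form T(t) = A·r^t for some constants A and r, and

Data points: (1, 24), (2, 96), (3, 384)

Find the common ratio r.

Consecutive ratio: 96/24 = 4, and 384/96 = 4, so r = 4.
Then A·4^1 = 24 gives A = 6, and T(t) = 6·4^t.

4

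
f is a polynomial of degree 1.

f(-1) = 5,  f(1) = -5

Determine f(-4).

20

Write f(x) = ax + b; the 2 given values yield a linear system in the 2 coefficients.
Solving, f(x) = -5x.
Then f(-4) = 20.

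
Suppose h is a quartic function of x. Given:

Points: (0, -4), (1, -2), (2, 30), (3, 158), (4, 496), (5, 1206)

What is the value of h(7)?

4630

First differences: 2, 32, 128, 338, 710. Second differences: 30, 96, 210, 372. Third differences: 66, 114, 162. Fourth differences: 48, 48.
Level-4 differences are constant, so h has degree 4.
Fitting a degree-4 polynomial gives h(x) = 2x^4 - x³ + 4x² - 3x - 4.
Then h(7) = 4630.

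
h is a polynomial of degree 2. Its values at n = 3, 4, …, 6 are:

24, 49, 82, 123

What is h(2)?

Write h(n) = an² + bn + c; the 4 given values yield a linear system in the 3 coefficients.
Solving, h(n) = 4n² - 3n - 3.
Then h(2) = 7.

7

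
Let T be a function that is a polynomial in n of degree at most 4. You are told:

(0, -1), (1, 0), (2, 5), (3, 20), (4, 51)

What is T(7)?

First differences: 1, 5, 15, 31. Second differences: 4, 10, 16. Third differences: 6, 6.
Level-3 differences are constant, so T has degree 3.
Fitting a degree-3 polynomial gives T(n) = n³ - n² + n - 1.
Then T(7) = 300.

300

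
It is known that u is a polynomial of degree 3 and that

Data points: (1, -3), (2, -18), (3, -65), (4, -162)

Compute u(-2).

30

Write u(t) = at³ + bt² + ct + d; the 4 given values yield a linear system in the 4 coefficients.
Solving, u(t) = -3t³ + 2t² - 2.
Then u(-2) = 30.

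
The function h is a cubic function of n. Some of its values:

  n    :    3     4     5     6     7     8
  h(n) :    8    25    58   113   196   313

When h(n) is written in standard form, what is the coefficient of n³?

1

First differences: 17, 33, 55, 83, 117. Second differences: 16, 22, 28, 34. Third differences: 6, 6, 6.
Level-3 differences are constant, so h has degree 3.
Fitting a degree-3 polynomial gives h(n) = n³ - 4n² + 8n - 7.
The coefficient of n³ is 1.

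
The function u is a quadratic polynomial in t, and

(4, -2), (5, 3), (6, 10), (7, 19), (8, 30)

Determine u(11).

75

Write u(t) = at² + bt + c; the 5 given values yield a linear system in the 3 coefficients.
Solving, u(t) = t² - 4t - 2.
Then u(11) = 75.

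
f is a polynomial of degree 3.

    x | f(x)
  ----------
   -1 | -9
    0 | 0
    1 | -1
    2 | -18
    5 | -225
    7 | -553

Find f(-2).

Write f(x) = ax³ + bx² + cx + d; the 6 given values yield a linear system in the 4 coefficients.
Solving, f(x) = -x³ - 5x² + 5x.
Then f(-2) = -22.

-22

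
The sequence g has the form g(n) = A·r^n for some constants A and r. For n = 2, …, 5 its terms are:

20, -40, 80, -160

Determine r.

-2

Consecutive ratio: -40/20 = -2, and 80/(-40) = -2, so r = -2.
Then A·(-2)^2 = 20 gives A = 5, and g(n) = 5·(-2)^n.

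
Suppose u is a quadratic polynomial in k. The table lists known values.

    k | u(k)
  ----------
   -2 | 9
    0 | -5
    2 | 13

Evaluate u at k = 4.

Write u(k) = ak² + bk + c; the 3 given values yield a linear system in the 3 coefficients.
Solving, u(k) = 4k² + k - 5.
Then u(4) = 63.

63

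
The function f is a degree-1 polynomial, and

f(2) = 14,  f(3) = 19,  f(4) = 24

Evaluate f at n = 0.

4

First differences: 5, 5.
Level-1 differences are constant, so f has degree 1.
Fitting a degree-1 polynomial gives f(n) = 5n + 4.
Then f(0) = 4.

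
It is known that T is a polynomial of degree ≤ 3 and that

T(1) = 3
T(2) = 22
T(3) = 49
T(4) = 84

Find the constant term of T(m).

Write T(m) = am³ + bm² + cm + d; the 4 given values yield a linear system in the 4 coefficients.
Solving, the leading coefficient vanishes, and T(m) = 4m² + 7m - 8.
The constant term is T(0) = -8.

-8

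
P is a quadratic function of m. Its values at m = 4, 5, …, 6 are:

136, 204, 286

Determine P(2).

42

Write P(m) = am² + bm + c; the 3 given values yield a linear system in the 3 coefficients.
Solving, P(m) = 7m² + 5m + 4.
Then P(2) = 42.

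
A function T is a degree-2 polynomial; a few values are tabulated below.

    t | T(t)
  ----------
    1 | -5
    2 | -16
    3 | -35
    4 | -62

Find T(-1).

-7

Write T(t) = at² + bt + c; the 4 given values yield a linear system in the 3 coefficients.
Solving, T(t) = -4t² + t - 2.
Then T(-1) = -7.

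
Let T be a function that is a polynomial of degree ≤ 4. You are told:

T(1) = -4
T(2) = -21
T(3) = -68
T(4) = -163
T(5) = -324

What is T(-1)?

12

First differences: -17, -47, -95, -161. Second differences: -30, -48, -66. Third differences: -18, -18.
Level-3 differences are constant, so T has degree 3.
Fitting a degree-3 polynomial gives T(k) = -3k³ + 3k² - 5k + 1.
Then T(-1) = 12.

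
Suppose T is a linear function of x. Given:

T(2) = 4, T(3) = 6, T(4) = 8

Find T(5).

First differences: 2, 2.
Level-1 differences are constant, so T has degree 1.
Fitting a degree-1 polynomial gives T(x) = 2x.
Then T(5) = 10.

10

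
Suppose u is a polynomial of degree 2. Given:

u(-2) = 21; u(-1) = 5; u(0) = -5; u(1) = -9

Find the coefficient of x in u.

-7

Write u(x) = ax² + bx + c; the 4 given values yield a linear system in the 3 coefficients.
Solving, u(x) = 3x² - 7x - 5.
The coefficient of x is -7.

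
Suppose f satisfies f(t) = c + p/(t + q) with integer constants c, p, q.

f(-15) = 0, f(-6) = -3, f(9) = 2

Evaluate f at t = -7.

(f(t) − c)(t + q) = p for each data point; the three points give a linear system in c and q, then p follows.
Solving: c = 1, q = 3, p = 12, so f(t) = 1 + 12/(t + 3).
Then f(-7) = 1 + 12/(-4) = -2.

-2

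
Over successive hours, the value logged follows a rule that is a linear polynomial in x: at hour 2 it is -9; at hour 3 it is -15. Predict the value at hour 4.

-21

Write the value at x as P(x).
Write P(x) = ax + b; the 2 given values yield a linear system in the 2 coefficients.
Solving, P(x) = -6x + 3.
Then P(4) = -21.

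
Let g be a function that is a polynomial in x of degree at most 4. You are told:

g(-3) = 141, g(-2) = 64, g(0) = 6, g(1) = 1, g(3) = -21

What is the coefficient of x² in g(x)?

Write g(x) = ax^4 + bx³ + cx² + dx + e; the 5 given values yield a linear system in the 5 coefficients.
Solving, the leading coefficient vanishes, and g(x) = -2x³ + 6x² - 9x + 6.
The coefficient of x² is 6.

6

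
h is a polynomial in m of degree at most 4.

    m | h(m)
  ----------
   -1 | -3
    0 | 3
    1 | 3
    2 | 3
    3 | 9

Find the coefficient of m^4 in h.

First differences: 6, 0, 0, 6. Second differences: -6, 0, 6. Third differences: 6, 6.
Level-3 differences are constant, so h has degree 3.
Fitting a degree-3 polynomial gives h(m) = m³ - 3m² + 2m + 3.
The coefficient of m^4 is 0.

0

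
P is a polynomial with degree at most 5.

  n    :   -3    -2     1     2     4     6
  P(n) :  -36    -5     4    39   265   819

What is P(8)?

1845

Write P(n) = an^5 + bn^4 + cn³ + dn² + en + p; the 6 given values yield a linear system in the 6 coefficients.
Solving, the top 2 coefficients vanish, and P(n) = 3n³ + 5n² - n - 3.
Then P(8) = 1845.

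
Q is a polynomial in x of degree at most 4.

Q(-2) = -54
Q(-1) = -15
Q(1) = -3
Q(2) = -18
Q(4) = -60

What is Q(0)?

Write Q(x) = ax^4 + bx³ + cx² + dx + e; the 5 given values yield a linear system in the 5 coefficients.
Solving, the leading coefficient vanishes, and Q(x) = x³ - 9x² + 5x.
The constant term is Q(0) = 0.

0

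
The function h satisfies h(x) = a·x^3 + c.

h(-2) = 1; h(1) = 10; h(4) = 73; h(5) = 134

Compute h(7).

From h(-2) = 1 and h(1) = 10: -8a + c = 1 and 1a + c = 10.
Subtracting: 9a = 9, so a = 1; then c = 1 − 1·(-8) = 9.
So h(x) = 1x³ + 9, and h(7) = 352.

352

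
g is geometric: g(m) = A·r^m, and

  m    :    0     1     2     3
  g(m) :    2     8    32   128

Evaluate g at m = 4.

Consecutive ratio: 8/2 = 4, and 32/8 = 4, so r = 4.
Then A·4^0 = 2 gives A = 2, and g(m) = 2·4^m.
g(4) = 2·4^4 = 512.

512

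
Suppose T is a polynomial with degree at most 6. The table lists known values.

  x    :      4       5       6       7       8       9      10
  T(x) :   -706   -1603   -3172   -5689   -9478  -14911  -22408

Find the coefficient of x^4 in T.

-2

Write T(x) = ax^6 + bx^5 + cx^4 + dx³ + ex² + px + q; the 7 given values yield a linear system in the 7 coefficients.
Solving, the top 2 coefficients vanish, and T(x) = -2x^4 - 2x³ - 4x² - x + 2.
The coefficient of x^4 is -2.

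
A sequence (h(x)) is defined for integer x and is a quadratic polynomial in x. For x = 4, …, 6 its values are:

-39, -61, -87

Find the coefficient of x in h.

-4

Write h(x) = ax² + bx + c; the 3 given values yield a linear system in the 3 coefficients.
Solving, h(x) = -2x² - 4x + 9.
The coefficient of x is -4.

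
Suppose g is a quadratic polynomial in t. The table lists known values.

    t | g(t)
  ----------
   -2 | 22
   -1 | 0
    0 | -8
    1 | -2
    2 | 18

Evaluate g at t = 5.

First differences: -22, -8, 6, 20. Second differences: 14, 14, 14.
Level-2 differences are constant, so g has degree 2.
Fitting a degree-2 polynomial gives g(t) = 7t² - t - 8.
Then g(5) = 162.

162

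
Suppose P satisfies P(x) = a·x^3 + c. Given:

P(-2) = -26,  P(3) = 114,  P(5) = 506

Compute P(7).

From P(-2) = -26 and P(3) = 114: -8a + c = -26 and 27a + c = 114.
Subtracting: 35a = 140, so a = 4; then c = -26 − 4·(-8) = 6.
So P(x) = 4x³ + 6, and P(7) = 1378.

1378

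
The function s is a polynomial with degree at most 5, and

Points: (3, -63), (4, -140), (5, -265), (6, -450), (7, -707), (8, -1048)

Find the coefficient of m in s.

-3

First differences: -77, -125, -185, -257, -341. Second differences: -48, -60, -72, -84. Third differences: -12, -12, -12.
Level-3 differences are constant, so s has degree 3.
Fitting a degree-3 polynomial gives s(m) = -2m³ - 3m.
The coefficient of m is -3.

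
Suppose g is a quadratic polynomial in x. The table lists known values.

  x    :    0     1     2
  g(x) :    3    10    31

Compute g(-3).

Write g(x) = ax² + bx + c; the 3 given values yield a linear system in the 3 coefficients.
Solving, g(x) = 7x² + 3.
Then g(-3) = 66.

66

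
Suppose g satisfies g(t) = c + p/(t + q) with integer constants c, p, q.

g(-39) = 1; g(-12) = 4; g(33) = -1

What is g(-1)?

(g(t) − c)(t + q) = p for each data point; the three points give a linear system in c and q, then p follows.
Solving: c = 0, q = 3, p = -36, so g(t) = -36/(t + 3).
Then g(-1) = 0 − 36/2 = -18.

-18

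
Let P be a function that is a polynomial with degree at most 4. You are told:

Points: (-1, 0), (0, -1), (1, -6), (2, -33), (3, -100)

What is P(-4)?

First differences: -1, -5, -27, -67. Second differences: -4, -22, -40. Third differences: -18, -18.
Level-3 differences are constant, so P has degree 3.
Fitting a degree-3 polynomial gives P(m) = -3m³ - 2m² - 1.
Then P(-4) = 159.

159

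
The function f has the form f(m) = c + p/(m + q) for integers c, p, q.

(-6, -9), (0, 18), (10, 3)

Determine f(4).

(f(m) − c)(m + q) = p for each data point; the three points give a linear system in c and q, then p follows.
Solving: c = 0, q = 2, p = 36, so f(m) = 36/(m + 2).
Then f(4) = 0 + 36/6 = 6.

6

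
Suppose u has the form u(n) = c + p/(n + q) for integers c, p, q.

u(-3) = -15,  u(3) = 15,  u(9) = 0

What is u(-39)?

-6

(u(n) − c)(n + q) = p for each data point; the three points give a linear system in c and q, then p follows.
Solving: c = -5, q = -1, p = 40, so u(n) = -5 + 40/(n − 1).
Then u(-39) = -5 + 40/(-40) = -6.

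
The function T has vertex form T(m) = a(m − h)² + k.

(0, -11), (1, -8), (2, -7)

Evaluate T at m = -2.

-23

First differences 3, 1; second difference -2 = 2a, so a = -1.
Expanding, the m-coefficient is −2ah = 2h; matching it to the data gives h = 2, and then k = -7.
So T(m) = -1(m − 2)² − 7.
T(-2) = -1·(-4)² − 7 = -23.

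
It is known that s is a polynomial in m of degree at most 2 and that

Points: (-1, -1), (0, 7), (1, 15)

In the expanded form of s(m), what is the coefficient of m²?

Write s(m) = am² + bm + c; the 3 given values yield a linear system in the 3 coefficients.
Solving, the leading coefficient vanishes, and s(m) = 8m + 7.
The coefficient of m² is 0.

0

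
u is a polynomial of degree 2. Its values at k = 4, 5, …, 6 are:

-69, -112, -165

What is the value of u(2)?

Write u(k) = ak² + bk + c; the 3 given values yield a linear system in the 3 coefficients.
Solving, u(k) = -5k² + 2k + 3.
Then u(2) = -13.

-13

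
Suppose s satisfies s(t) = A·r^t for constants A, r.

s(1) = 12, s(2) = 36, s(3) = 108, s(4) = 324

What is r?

Consecutive ratio: 36/12 = 3, and 108/36 = 3, so r = 3.
Then A·3^1 = 12 gives A = 4, and s(t) = 4·3^t.

3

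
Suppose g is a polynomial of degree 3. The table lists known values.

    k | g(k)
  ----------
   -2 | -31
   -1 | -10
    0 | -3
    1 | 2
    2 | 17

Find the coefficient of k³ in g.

2

Write g(k) = ak³ + bk² + ck + d; the 5 given values yield a linear system in the 4 coefficients.
Solving, g(k) = 2k³ - k² + 4k - 3.
The coefficient of k³ is 2.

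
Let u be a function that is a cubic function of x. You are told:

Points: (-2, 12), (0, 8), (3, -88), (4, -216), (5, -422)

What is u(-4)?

136

Write u(x) = ax³ + bx² + cx + d; the 5 given values yield a linear system in the 4 coefficients.
Solving, u(x) = -3x³ - 3x² + 4x + 8.
Then u(-4) = 136.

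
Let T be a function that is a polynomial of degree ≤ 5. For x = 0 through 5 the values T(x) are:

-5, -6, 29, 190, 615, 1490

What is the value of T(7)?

First differences: -1, 35, 161, 425, 875. Second differences: 36, 126, 264, 450. Third differences: 90, 138, 186. Fourth differences: 48, 48.
Level-4 differences are constant, so T has degree 4.
Fitting a degree-4 polynomial gives T(x) = 2x^4 + 3x³ - 5x² - x - 5.
Then T(7) = 5574.

5574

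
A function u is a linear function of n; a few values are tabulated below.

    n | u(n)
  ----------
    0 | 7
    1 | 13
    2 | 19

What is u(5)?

First differences: 6, 6.
Level-1 differences are constant, so u has degree 1.
Fitting a degree-1 polynomial gives u(n) = 6n + 7.
Then u(5) = 37.

37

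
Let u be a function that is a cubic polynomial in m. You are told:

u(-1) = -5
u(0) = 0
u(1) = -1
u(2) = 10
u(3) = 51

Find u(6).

First differences: 5, -1, 11, 41. Second differences: -6, 12, 30. Third differences: 18, 18.
Level-3 differences are constant, so u has degree 3.
Fitting a degree-3 polynomial gives u(m) = 3m³ - 3m² - m.
Then u(6) = 534.

534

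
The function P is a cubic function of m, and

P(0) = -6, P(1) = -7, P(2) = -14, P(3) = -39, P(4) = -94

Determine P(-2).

First differences: -1, -7, -25, -55. Second differences: -6, -18, -30. Third differences: -12, -12.
Level-3 differences are constant, so P has degree 3.
Fitting a degree-3 polynomial gives P(m) = -2m³ + 3m² - 2m - 6.
Then P(-2) = 26.

26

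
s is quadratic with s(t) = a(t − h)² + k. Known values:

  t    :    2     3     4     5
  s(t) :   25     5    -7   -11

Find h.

First differences -20, -12, -4; second difference 8 = 2a, so a = 4.
Expanding, the t-coefficient is −2ah = -8h; matching it to the data gives h = 5, and then k = -11.
So s(t) = 4(t − 5)² − 11.
Hence h = 5.

5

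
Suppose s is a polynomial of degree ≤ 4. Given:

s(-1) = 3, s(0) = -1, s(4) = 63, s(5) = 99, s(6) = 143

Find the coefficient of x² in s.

Write s(x) = ax^4 + bx³ + cx² + dx + e; the 5 given values yield a linear system in the 5 coefficients.
Solving, the top 2 coefficients vanish, and s(x) = 4x² - 1.
The coefficient of x² is 4.

4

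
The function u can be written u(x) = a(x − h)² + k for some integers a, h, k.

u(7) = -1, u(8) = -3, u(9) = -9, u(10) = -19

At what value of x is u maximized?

7

First differences -2, -6, -10; second difference -4 = 2a, so a = -2.
Expanding, the x-coefficient is −2ah = 4h; matching it to the data gives h = 7, and then k = -1.
So u(x) = -2(x − 7)² − 1.
Hence h = 7.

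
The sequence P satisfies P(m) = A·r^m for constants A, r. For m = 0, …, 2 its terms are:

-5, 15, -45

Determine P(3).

135

Consecutive ratio: 15/(-5) = -3, and -45/15 = -3, so r = -3.
Then A·(-3)^0 = -5 gives A = -5, and P(m) = -5·(-3)^m.
P(3) = -5·(-3)^3 = 135.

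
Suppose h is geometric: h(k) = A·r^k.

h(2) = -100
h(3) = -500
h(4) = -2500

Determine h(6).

-62500

Consecutive ratio: -500/(-100) = 5, and -2500/(-500) = 5, so r = 5.
Then A·5^2 = -100 gives A = -4, and h(k) = -4·5^k.
h(6) = -4·5^6 = -62500.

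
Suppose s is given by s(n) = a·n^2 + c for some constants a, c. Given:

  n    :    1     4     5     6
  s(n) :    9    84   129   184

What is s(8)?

From s(1) = 9 and s(4) = 84: 1a + c = 9 and 16a + c = 84.
Subtracting: 15a = 75, so a = 5; then c = 9 − 5·1 = 4.
So s(n) = 5n² + 4, and s(8) = 324.

324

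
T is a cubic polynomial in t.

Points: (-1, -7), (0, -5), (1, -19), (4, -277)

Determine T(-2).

Write T(t) = at³ + bt² + ct + d; the 4 given values yield a linear system in the 4 coefficients.
Solving, T(t) = -2t³ - 8t² - 4t - 5.
Then T(-2) = -13.

-13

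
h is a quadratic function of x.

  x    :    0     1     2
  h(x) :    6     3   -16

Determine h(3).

Write h(x) = ax² + bx + c; the 3 given values yield a linear system in the 3 coefficients.
Solving, h(x) = -8x² + 5x + 6.
Then h(3) = -51.

-51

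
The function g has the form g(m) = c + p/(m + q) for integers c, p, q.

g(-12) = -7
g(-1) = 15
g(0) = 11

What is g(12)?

(g(m) − c)(m + q) = p for each data point; the three points give a linear system in c and q, then p follows.
Solving: c = -1, q = 4, p = 48, so g(m) = -1 + 48/(m + 4).
Then g(12) = -1 + 48/16 = 2.

2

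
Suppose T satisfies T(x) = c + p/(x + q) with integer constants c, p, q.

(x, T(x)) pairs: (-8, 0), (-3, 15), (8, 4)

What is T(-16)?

(T(x) − c)(x + q) = p for each data point; the three points give a linear system in c and q, then p follows.
Solving: c = 3, q = 4, p = 12, so T(x) = 3 + 12/(x + 4).
Then T(-16) = 3 + 12/(-12) = 2.

2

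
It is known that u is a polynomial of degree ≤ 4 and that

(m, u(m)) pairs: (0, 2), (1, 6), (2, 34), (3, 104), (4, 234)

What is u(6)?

746

First differences: 4, 28, 70, 130. Second differences: 24, 42, 60. Third differences: 18, 18.
Level-3 differences are constant, so u has degree 3.
Fitting a degree-3 polynomial gives u(m) = 3m³ + 3m² - 2m + 2.
Then u(6) = 746.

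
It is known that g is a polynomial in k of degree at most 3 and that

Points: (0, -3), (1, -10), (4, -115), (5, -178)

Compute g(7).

-346

Write g(k) = ak³ + bk² + ck + d; the 4 given values yield a linear system in the 4 coefficients.
Solving, the leading coefficient vanishes, and g(k) = -7k² - 3.
Then g(7) = -346.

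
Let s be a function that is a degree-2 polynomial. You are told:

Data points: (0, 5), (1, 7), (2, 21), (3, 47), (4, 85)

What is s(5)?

135

First differences: 2, 14, 26, 38. Second differences: 12, 12, 12.
Level-2 differences are constant, so s has degree 2.
Fitting a degree-2 polynomial gives s(t) = 6t² - 4t + 5.
Then s(5) = 135.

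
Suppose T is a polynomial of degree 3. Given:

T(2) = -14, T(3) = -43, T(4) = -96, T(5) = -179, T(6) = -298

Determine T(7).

First differences: -29, -53, -83, -119. Second differences: -24, -30, -36. Third differences: -6, -6.
Level-3 differences are constant, so T has degree 3.
Fitting a degree-3 polynomial gives T(n) = -n³ - 3n² + 5n - 4.
Then T(7) = -459.

-459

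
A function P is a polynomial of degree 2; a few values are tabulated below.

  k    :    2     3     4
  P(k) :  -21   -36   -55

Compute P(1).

Write P(k) = ak² + bk + c; the 3 given values yield a linear system in the 3 coefficients.
Solving, P(k) = -2k² - 5k - 3.
Then P(1) = -10.

-10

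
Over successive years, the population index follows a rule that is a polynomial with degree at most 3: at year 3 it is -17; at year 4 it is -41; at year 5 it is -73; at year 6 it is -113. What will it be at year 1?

7

Write the value at t as h(t).
First differences: -24, -32, -40. Second differences: -8, -8.
Level-2 differences are constant, so h has degree 2.
Fitting a degree-2 polynomial gives h(t) = -4t² + 4t + 7.
Then h(1) = 7.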